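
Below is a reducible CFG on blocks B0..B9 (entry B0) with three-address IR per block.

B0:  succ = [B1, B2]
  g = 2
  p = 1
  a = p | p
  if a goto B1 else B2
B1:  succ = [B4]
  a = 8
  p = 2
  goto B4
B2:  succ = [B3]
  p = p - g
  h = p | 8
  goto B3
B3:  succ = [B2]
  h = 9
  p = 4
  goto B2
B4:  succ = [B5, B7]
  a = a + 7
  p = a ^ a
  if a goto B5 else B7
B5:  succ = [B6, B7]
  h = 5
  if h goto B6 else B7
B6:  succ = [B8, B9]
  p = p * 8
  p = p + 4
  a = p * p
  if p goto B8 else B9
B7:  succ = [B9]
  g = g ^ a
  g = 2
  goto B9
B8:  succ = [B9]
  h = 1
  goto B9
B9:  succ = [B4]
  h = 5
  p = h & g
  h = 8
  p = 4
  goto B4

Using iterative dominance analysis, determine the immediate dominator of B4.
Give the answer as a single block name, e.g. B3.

idom tree: B1←B0 B2←B0 B3←B2 B4←B1 B5←B4 B6←B5 B7←B4 B8←B6 B9←B4
Join-block Dom:
  B2: preds {B0,B3}: {B0} ∩ {B0,B2,B3} = {B0}; idom=B0
  B4: preds {B1,B9}: {B0,B1} ∩ {B0,B1,B4,B9} = {B0,B1}; idom=B1
  B7: preds {B4,B5}: {B0,B1,B4} ∩ {B0,B1,B4,B5} = {B0,B1,B4}; idom=B4
  B9: preds {B6,B7,B8}: {B0,B1,B4,B5,B6} ∩ {B0,B1,B4,B7} ∩ {B0,B1,B4,B5,B6,B8} = {B0,B1,B4}; idom=B4

idom(B4) = B1

Answer: B1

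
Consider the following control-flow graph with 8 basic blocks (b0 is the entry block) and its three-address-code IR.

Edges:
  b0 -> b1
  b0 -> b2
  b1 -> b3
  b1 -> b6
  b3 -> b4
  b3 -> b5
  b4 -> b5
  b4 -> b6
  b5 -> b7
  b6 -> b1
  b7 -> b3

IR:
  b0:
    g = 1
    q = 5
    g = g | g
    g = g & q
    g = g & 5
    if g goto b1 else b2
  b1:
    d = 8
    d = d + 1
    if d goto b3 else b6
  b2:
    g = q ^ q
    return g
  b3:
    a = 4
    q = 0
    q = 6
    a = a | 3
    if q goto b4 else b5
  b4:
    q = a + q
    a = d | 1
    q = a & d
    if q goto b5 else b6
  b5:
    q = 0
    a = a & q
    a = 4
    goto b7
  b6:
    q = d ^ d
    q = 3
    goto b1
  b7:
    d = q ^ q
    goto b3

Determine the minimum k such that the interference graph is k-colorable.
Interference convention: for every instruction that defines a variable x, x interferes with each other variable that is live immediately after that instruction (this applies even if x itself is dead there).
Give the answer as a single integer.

Answer: 3

Analysis:
Block summaries:
  b0: {g,q} / ∅
  b1: {d} / ∅
  b2: {g} / {q}
  b3: {a,q} / ∅
  b4: {a,q} / {a,d,q}
  b5: {a,q} / {a}
  b6: {q} / {d}
  b7: {d} / {q}

Backward fixpoint:
  b0 li=∅ lo={q}
  b1 li=∅ lo={d}
  b2 li={q} lo=∅
  b3 li={d} lo={a,d,q}
  b4 li={a,d,q} lo={a,d}
  b5 li={a} lo={q}
  b6 li={d} lo=∅
  b7 li={q} lo={d}

Interfere edges:
  a: {d,q}
  d: {a,q}
  g: {q}
  q: {a,d,g}

Registers:
  clique {a,d,q} ⇒ need ≥ 3
  3-colouring: c0={q}  c1={a,g}  c2={d}
  χ = 3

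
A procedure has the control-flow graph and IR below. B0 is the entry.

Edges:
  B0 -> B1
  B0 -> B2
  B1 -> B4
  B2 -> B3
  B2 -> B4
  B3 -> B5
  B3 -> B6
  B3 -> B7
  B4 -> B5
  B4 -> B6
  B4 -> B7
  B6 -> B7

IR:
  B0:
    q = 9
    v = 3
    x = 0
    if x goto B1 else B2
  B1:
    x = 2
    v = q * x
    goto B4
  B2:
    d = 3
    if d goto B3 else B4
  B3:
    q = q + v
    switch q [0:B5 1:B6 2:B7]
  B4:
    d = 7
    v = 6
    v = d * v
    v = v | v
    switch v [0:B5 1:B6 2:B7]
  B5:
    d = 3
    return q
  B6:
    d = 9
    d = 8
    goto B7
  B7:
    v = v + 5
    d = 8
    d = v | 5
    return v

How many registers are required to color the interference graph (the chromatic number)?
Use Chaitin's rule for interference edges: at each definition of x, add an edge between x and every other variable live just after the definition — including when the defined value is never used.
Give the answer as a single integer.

def/use:
  B0: {q,v,x} / ∅
  B1: {v,x} / {q}
  B2: {d} / ∅
  B3: {q} / {q,v}
  B4: {d,v} / ∅
  B5: {d} / {q}
  B6: {d} / ∅
  B7: {d,v} / {v}

Live sets:
  B0 li=∅ lo={q,v}
  B1 li={q} lo={q}
  B2 li={q,v} lo={q,v}
  B3 li={q,v} lo={q,v}
  B4 li={q} lo={q,v}
  B5 li={q} lo=∅
  B6 li={v} lo={v}
  B7 li={v} lo=∅

Interfere edges:
  d↔{q,v}
  q↔{d,v,x}
  v↔{d,q,x}
  x↔{q,v}

Registers:
  lower bound: {d,q,v} mutually conflict ⇒ χ ≥ 3
  assign d→R2 q→R0 v→R1 x→R2 — no edge inside a register ⇒ χ ≤ 3
  χ = 3

Answer: 3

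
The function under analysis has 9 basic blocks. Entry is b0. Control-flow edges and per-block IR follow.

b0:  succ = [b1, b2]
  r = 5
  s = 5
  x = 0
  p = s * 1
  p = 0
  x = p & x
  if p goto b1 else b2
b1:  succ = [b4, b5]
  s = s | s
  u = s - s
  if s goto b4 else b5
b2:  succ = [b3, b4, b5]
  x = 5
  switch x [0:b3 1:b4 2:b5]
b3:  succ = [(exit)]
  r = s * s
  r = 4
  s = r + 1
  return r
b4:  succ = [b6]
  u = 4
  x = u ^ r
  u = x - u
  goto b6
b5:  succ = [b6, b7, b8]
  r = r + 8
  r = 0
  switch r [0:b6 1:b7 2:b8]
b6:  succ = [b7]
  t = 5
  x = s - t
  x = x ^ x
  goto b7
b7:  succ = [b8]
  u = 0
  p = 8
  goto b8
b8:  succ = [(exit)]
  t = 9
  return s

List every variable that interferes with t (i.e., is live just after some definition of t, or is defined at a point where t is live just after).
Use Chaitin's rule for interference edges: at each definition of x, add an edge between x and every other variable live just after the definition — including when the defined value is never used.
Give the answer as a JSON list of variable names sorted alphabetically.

Answer: ["s"]

Analysis:
Block summaries:
  b0: {p,r,s,x} / ∅
  b1: {s,u} / {s}
  b2: {x} / ∅
  b3: {r,s} / {s}
  b4: {u,x} / {r}
  b5: {r} / {r}
  b6: {t,x} / {s}
  b7: {p,u} / ∅
  b8: {t} / {s}

Liveness:
  b0: in=∅ out={r,s}
  b1: in={r,s} out={r,s}
  b2: in={r,s} out={r,s}
  b3: in={s} out=∅
  b4: in={r,s} out={s}
  b5: in={r,s} out={s}
  b6: in={s} out={s}
  b7: in={s} out={s}
  b8: in={s} out=∅

Interfere edges:
  p — {r,s,x}
  r — {p,s,u,x}
  s — {p,r,t,u,x}
  t — {s}
  u — {r,s,x}
  x — {p,r,s,u}

N(t) = ["s"]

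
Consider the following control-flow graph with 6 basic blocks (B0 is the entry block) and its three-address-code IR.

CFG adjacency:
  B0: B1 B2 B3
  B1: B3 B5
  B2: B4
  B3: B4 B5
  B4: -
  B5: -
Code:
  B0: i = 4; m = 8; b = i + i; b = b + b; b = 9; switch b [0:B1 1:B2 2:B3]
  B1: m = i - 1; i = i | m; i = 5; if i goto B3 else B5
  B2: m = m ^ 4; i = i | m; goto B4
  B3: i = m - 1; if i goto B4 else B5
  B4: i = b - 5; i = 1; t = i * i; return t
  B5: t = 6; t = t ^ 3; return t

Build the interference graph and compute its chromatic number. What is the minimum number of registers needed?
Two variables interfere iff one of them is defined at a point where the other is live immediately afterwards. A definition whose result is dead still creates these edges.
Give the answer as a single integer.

def/use:
  B0 def {b,i,m} use ∅
  B1 def {i,m} use {i}
  B2 def {i,m} use {i,m}
  B3 def {i} use {m}
  B4 def {i,t} use {b}
  B5 def {t} use ∅

Liveness:
  B0: in=∅ out={b,i,m}
  B1: in={b,i} out={b,m}
  B2: in={b,i,m} out={b}
  B3: in={b,m} out={b}
  B4: in={b} out=∅
  B5: in=∅ out=∅

Interference:
  b: {i,m}
  i: {b,m}
  m: {b,i}
  t: ∅

Colouring:
  lower bound: {b,i,m} mutually conflict ⇒ χ ≥ 3
  3-colouring: r0={b,t}  r1={i}  r2={m}
  χ = 3

Answer: 3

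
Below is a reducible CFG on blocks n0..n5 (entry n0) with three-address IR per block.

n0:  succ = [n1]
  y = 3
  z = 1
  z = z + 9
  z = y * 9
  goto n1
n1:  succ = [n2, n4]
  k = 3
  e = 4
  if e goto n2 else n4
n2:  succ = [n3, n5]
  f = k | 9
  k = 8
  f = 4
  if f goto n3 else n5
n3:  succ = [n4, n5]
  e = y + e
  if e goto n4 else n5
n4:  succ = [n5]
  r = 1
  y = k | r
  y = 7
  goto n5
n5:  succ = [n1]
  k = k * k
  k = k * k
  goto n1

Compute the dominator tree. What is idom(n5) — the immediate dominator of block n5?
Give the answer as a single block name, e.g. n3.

idom tree: n1←n0 n2←n1 n3←n2 n4←n1 n5←n1
Dom at joins:
  n1: preds {n0,n5}: {n0} ∩ {n0,n1,n5} = {n0}; idom=n0
  n4: preds {n1,n3}: {n0,n1} ∩ {n0,n1,n2,n3} = {n0,n1}; idom=n1
  n5: preds {n2,n3,n4}: {n0,n1,n2} ∩ {n0,n1,n2,n3} ∩ {n0,n1,n4} = {n0,n1}; idom=n1

idom(n5) = n1

Answer: n1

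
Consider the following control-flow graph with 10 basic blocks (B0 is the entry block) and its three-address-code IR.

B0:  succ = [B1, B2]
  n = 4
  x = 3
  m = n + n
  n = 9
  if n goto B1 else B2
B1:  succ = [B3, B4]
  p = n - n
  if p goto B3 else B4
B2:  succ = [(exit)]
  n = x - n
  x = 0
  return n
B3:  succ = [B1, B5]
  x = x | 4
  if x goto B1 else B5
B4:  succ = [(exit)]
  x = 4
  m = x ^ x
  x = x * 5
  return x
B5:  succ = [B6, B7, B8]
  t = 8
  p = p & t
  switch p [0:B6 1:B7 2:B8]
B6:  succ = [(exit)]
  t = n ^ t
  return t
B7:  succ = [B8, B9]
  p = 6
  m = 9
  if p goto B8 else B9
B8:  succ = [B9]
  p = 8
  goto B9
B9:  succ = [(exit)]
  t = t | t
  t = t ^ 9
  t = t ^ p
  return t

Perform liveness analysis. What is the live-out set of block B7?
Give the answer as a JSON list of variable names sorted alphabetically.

Per-block:
  B0 def {m,n,x} use ∅
  B1 def {p} use {n}
  B2 def {n,x} use {n,x}
  B3 def {x} use {x}
  B4 def {m,x} use ∅
  B5 def {p,t} use {p}
  B6 def {t} use {n,t}
  B7 def {m,p} use ∅
  B8 def {p} use ∅
  B9 def {t} use {p,t}

Backward fixpoint:
  B0: in=∅ out={n,x}
  B1: in={n,x} out={n,p,x}
  B2: in={n,x} out=∅
  B3: in={n,p,x} out={n,p,x}
  B4: in=∅ out=∅
  B5: in={n,p} out={n,t}
  B6: in={n,t} out=∅
  B7: in={t} out={p,t}
  B8: in={t} out={p,t}
  B9: in={p,t} out=∅

live-out(B7) = ["p", "t"]

Answer: ["p", "t"]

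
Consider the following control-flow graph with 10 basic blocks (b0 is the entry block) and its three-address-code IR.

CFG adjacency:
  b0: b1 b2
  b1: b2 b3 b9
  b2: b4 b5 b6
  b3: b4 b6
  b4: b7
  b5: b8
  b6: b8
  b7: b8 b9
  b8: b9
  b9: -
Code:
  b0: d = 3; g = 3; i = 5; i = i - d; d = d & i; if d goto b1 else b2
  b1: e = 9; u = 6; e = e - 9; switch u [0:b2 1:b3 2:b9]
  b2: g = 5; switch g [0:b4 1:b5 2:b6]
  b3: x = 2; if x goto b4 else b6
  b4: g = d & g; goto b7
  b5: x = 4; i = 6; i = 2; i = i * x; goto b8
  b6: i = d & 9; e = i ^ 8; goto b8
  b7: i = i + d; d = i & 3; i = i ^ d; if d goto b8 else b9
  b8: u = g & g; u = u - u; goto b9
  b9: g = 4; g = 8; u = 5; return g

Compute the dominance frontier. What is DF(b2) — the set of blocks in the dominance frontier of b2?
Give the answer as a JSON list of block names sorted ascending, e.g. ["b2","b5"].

Answer: ["b4", "b6", "b8"]

Analysis:
idom tree: b1←b0 b2←b0 b3←b1 b4←b0 b5←b2 b6←b0 b7←b4 b8←b0 b9←b0
Join-block Dom:
  b2: preds {b0,b1}: {b0} ∩ {b0,b1} = {b0}; idom=b0
  b4: preds {b2,b3}: {b0,b2} ∩ {b0,b1,b3} = {b0}; idom=b0
  b6: preds {b2,b3}: {b0,b2} ∩ {b0,b1,b3} = {b0}; idom=b0
  b8: preds {b5,b6,b7}: {b0,b2,b5} ∩ {b0,b6} ∩ {b0,b4,b7} = {b0}; idom=b0
  b9: preds {b1,b7,b8}: {b0,b1} ∩ {b0,b4,b7} ∩ {b0,b8} = {b0}; idom=b0

DF derivation:
  b2←b0: walk · to b0
  b2←b1: walk b1 to b0
  b4←b2: walk b2 to b0
  b4←b3: walk b3→b1 to b0
  b6←b2: walk b2 to b0
  b6←b3: walk b3→b1 to b0
  b8←b5: walk b5→b2 to b0
  b8←b6: walk b6 to b0
  b8←b7: walk b7→b4 to b0
  b9←b1: walk b1 to b0
  b9←b7: walk b7→b4 to b0
  b9←b8: walk b8 to b0
  b0: DF=∅
  b1: DF={b2,b4,b6,b9}
  b2: DF={b4,b6,b8}
  b3: DF={b4,b6}
  b4: DF={b8,b9}
  b5: DF={b8}
  b6: DF={b8}
  b7: DF={b8,b9}
  b8: DF={b9}
  b9: DF=∅

DF(b2) = ["b4", "b6", "b8"]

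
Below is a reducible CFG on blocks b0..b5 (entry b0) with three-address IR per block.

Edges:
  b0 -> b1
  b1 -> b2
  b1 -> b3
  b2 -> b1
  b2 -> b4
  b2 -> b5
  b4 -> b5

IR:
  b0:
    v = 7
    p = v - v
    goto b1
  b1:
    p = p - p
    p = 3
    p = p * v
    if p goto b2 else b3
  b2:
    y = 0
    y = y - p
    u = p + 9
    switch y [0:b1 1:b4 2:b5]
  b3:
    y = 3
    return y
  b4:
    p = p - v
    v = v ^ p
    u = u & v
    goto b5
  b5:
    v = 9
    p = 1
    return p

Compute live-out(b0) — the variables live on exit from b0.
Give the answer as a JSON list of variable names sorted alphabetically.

Per-block:
  b0: def={p,v} ue=∅
  b1: def={p} ue={p,v}
  b2: def={u,y} ue={p}
  b3: def={y} ue=∅
  b4: def={p,u,v} ue={p,u,v}
  b5: def={p,v} ue=∅

Live sets:
  live b0: ∅→{p,v}
  live b1: {p,v}→{p,v}
  live b2: {p,v}→{p,u,v}
  live b3: ∅→∅
  live b4: {p,u,v}→∅
  live b5: ∅→∅

live-out(b0) = ["p", "v"]

Answer: ["p", "v"]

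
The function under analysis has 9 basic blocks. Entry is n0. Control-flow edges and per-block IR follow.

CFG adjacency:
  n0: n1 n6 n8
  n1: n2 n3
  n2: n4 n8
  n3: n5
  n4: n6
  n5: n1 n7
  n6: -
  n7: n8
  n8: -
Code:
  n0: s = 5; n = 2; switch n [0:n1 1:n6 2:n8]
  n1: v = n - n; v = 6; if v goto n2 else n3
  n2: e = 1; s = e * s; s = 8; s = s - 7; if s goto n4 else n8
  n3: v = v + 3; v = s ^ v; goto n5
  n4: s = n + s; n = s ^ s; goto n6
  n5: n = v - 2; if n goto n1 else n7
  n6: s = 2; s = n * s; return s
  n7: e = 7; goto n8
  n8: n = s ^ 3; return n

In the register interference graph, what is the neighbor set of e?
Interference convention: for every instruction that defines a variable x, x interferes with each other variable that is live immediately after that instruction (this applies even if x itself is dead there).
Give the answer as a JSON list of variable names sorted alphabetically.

def/use:
  n0 def {n,s} use ∅
  n1 def {v} use {n}
  n2 def {e,s} use {s}
  n3 def {v} use {s,v}
  n4 def {n,s} use {n,s}
  n5 def {n} use {v}
  n6 def {s} use {n}
  n7 def {e} use ∅
  n8 def {n} use {s}

Live sets:
  n0 li=∅ lo={n,s}
  n1 li={n,s} lo={n,s,v}
  n2 li={n,s} lo={n,s}
  n3 li={s,v} lo={s,v}
  n4 li={n,s} lo={n}
  n5 li={s,v} lo={n,s}
  n6 li={n} lo=∅
  n7 li={s} lo={s}
  n8 li={s} lo=∅

Interference:
  e↔{n,s}
  n↔{e,s,v}
  s↔{e,n,v}
  v↔{n,s}

N(e) = ["n", "s"]

Answer: ["n", "s"]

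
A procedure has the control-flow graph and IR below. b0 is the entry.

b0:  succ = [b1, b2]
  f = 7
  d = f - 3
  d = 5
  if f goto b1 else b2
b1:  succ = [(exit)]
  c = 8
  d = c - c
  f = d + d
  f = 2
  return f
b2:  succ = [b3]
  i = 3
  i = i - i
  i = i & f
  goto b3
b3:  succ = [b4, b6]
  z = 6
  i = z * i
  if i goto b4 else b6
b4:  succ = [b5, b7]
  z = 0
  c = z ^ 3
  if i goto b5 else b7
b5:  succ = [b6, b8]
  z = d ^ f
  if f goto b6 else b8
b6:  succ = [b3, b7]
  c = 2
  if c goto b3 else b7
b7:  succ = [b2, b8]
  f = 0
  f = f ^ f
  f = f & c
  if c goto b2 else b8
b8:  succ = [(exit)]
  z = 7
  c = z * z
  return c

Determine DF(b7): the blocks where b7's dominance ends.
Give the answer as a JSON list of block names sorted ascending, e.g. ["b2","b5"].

Answer: ["b2", "b8"]

Derivation:
idom tree: b1←b0 b2←b0 b3←b2 b4←b3 b5←b4 b6←b3 b7←b3 b8←b3
Join-block Dom:
  b2: preds {b0,b7}: {b0} ∩ {b0,b2,b3,b7} = {b0}; idom=b0
  b3: preds {b2,b6}: {b0,b2} ∩ {b0,b2,b3,b6} = {b0,b2}; idom=b2
  b6: preds {b3,b5}: {b0,b2,b3} ∩ {b0,b2,b3,b4,b5} = {b0,b2,b3}; idom=b3
  b7: preds {b4,b6}: {b0,b2,b3,b4} ∩ {b0,b2,b3,b6} = {b0,b2,b3}; idom=b3
  b8: preds {b5,b7}: {b0,b2,b3,b4,b5} ∩ {b0,b2,b3,b7} = {b0,b2,b3}; idom=b3

Frontier:
  join b2 pred b0: · stop@b0
  join b2 pred b7: b7→b3→b2 stop@b0
  join b3 pred b2: · stop@b2
  join b3 pred b6: b6→b3 stop@b2
  join b6 pred b3: · stop@b3
  join b6 pred b5: b5→b4 stop@b3
  join b7 pred b4: b4 stop@b3
  join b7 pred b6: b6 stop@b3
  join b8 pred b5: b5→b4 stop@b3
  join b8 pred b7: b7 stop@b3
  DF(b0)=∅
  DF(b1)=∅
  DF(b2)={b2}
  DF(b3)={b2,b3}
  DF(b4)={b6,b7,b8}
  DF(b5)={b6,b8}
  DF(b6)={b3,b7}
  DF(b7)={b2,b8}
  DF(b8)=∅

DF(b7) = ["b2", "b8"]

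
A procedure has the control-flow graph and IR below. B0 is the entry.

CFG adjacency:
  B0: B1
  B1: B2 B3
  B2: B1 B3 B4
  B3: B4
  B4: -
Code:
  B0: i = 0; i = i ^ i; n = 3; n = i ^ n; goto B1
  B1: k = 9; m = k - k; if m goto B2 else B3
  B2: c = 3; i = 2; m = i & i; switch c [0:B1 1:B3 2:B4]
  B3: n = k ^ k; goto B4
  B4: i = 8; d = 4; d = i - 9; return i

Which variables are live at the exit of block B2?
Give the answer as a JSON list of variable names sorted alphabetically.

Block summaries:
  B0: def={i,n} ue=∅
  B1: def={k,m} ue=∅
  B2: def={c,i,m} ue=∅
  B3: def={n} ue={k}
  B4: def={d,i} ue=∅

Liveness:
  live B0: ∅→∅
  live B1: ∅→{k}
  live B2: {k}→{k}
  live B3: {k}→∅
  live B4: ∅→∅

live-out(B2) = ["k"]

Answer: ["k"]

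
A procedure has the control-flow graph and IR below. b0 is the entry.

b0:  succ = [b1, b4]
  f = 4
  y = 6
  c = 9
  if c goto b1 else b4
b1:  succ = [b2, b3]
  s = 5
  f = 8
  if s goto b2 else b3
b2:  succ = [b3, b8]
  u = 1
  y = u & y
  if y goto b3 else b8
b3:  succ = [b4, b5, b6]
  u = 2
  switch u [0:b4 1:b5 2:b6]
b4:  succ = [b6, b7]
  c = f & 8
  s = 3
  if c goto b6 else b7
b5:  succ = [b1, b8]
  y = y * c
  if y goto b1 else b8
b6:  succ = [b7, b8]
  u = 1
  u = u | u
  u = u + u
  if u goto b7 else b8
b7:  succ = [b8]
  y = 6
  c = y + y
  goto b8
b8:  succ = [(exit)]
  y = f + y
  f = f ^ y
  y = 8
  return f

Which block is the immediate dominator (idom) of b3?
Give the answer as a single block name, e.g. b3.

idom tree: b1←b0 b2←b1 b3←b1 b4←b0 b5←b3 b6←b0 b7←b0 b8←b0
Join-block Dom:
  b1: preds {b0,b5}: {b0} ∩ {b0,b1,b3,b5} = {b0}; idom=b0
  b3: preds {b1,b2}: {b0,b1} ∩ {b0,b1,b2} = {b0,b1}; idom=b1
  b4: preds {b0,b3}: {b0} ∩ {b0,b1,b3} = {b0}; idom=b0
  b6: preds {b3,b4}: {b0,b1,b3} ∩ {b0,b4} = {b0}; idom=b0
  b7: preds {b4,b6}: {b0,b4} ∩ {b0,b6} = {b0}; idom=b0
  b8: preds {b2,b5,b6,b7}: {b0,b1,b2} ∩ {b0,b1,b3,b5} ∩ {b0,b6} ∩ {b0,b7} = {b0}; idom=b0

idom(b3) = b1

Answer: b1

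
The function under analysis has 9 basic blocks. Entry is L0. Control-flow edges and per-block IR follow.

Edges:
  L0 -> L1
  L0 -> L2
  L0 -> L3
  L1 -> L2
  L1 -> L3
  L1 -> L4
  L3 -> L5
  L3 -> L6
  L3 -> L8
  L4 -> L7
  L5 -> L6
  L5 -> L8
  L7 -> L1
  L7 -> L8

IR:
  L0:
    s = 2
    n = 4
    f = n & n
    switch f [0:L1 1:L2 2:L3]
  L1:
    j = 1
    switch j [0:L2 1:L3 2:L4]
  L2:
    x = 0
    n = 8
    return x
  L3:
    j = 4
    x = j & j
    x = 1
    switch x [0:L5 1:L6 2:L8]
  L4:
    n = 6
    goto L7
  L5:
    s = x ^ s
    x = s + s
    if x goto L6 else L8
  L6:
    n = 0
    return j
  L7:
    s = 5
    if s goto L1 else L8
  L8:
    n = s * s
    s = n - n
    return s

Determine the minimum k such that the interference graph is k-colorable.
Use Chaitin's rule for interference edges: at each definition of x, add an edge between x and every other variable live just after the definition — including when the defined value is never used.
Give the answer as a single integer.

Per-block:
  L0 def {f,n,s} use ∅
  L1 def {j} use ∅
  L2 def {n,x} use ∅
  L3 def {j,x} use ∅
  L4 def {n} use ∅
  L5 def {s,x} use {s,x}
  L6 def {n} use {j}
  L7 def {s} use ∅
  L8 def {n,s} use {s}

Backward fixpoint:
  live L0: ∅→{s}
  live L1: {s}→{s}
  live L2: ∅→∅
  live L3: {s}→{j,s,x}
  live L4: ∅→∅
  live L5: {j,s,x}→{j,s}
  live L6: {j}→∅
  live L7: ∅→{s}
  live L8: {s}→∅

Interfere edges:
  f: {s}
  j: {n,s,x}
  n: {j,s,x}
  s: {f,j,n,x}
  x: {j,n,s}

Colouring:
  lower bound: {j,n,s,x} mutually conflict ⇒ χ ≥ 4
  4-colouring: c0={s}  c1={f,j}  c2={n}  c3={x}
  χ = 4

Answer: 4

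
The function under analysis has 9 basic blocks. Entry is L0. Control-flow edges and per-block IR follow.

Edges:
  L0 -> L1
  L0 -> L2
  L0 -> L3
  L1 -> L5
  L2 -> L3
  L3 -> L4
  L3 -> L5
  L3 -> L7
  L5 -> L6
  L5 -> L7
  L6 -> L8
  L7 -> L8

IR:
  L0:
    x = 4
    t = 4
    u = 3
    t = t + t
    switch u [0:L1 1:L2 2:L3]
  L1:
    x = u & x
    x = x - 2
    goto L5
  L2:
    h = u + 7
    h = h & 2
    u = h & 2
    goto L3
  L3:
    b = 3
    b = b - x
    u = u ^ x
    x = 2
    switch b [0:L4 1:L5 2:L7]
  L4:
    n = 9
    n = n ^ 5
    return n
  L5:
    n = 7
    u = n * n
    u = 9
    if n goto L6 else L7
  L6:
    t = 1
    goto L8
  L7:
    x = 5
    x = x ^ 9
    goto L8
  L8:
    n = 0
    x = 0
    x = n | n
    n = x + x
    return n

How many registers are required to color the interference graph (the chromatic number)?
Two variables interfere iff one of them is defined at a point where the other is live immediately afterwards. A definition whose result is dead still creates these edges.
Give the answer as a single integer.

def/use:
  L0: def={t,u,x} ue=∅
  L1: def={x} ue={u,x}
  L2: def={h,u} ue={u}
  L3: def={b,u,x} ue={u,x}
  L4: def={n} ue=∅
  L5: def={n,u} ue=∅
  L6: def={t} ue=∅
  L7: def={x} ue=∅
  L8: def={n,x} ue=∅

Backward fixpoint:
  L0: in=∅ out={u,x}
  L1: in={u,x} out=∅
  L2: in={u,x} out={u,x}
  L3: in={u,x} out=∅
  L4: in=∅ out=∅
  L5: in=∅ out=∅
  L6: in=∅ out=∅
  L7: in=∅ out=∅
  L8: in=∅ out=∅

Interference:
  b: {u,x}
  h: {x}
  n: {u,x}
  t: {u,x}
  u: {b,n,t,x}
  x: {b,h,n,t,u}

Colouring:
  {b,u,x} pairwise interfere (3-clique) ⇒ χ ≥ 3
  3-colouring: R0={x}  R1={h,u}  R2={b,n,t}
  χ = 3

Answer: 3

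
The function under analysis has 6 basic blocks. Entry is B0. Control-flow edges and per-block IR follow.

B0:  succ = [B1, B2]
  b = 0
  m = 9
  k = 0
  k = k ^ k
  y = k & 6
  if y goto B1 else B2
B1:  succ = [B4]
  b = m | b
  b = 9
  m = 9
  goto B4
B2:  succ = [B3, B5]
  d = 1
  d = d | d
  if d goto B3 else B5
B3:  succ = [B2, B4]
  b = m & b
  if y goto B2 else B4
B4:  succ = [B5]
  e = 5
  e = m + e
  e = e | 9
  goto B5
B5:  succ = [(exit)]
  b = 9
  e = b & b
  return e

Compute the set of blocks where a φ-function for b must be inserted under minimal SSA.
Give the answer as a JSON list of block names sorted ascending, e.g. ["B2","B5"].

idom tree: B1←B0 B2←B0 B3←B2 B4←B0 B5←B0
Dom∩ at merges:
  B2: preds {B0,B3}: {B0} ∩ {B0,B2,B3} = {B0}; idom=B0
  B4: preds {B1,B3}: {B0,B1} ∩ {B0,B2,B3} = {B0}; idom=B0
  B5: preds {B2,B4}: {B0,B2} ∩ {B0,B4} = {B0}; idom=B0

Frontier:
  join B2 pred B0: · stop@B0
  join B2 pred B3: B3→B2 stop@B0
  join B4 pred B1: B1 stop@B0
  join B4 pred B3: B3→B2 stop@B0
  join B5 pred B2: B2 stop@B0
  join B5 pred B4: B4 stop@B0
  B0 → ∅
  B1 → {B4}
  B2 → {B2,B4,B5}
  B3 → {B2,B4}
  B4 → {B5}
  B5 → ∅

φ for b: defs {B0,B1,B3,B5}
  DF⁺ = {B2,B4,B5}

Answer: ["B2", "B4", "B5"]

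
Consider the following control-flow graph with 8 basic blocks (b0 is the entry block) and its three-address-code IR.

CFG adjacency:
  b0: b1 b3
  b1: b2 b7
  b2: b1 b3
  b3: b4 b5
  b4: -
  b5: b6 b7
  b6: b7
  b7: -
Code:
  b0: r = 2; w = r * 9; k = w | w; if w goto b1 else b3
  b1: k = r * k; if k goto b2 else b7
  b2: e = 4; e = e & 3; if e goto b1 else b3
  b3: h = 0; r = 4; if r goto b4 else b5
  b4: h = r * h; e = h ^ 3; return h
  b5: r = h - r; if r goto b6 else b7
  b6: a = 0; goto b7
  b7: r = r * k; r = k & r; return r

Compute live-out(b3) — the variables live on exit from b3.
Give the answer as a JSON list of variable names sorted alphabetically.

Block summaries:
  b0: {k,r,w} / ∅
  b1: {k} / {k,r}
  b2: {e} / ∅
  b3: {h,r} / ∅
  b4: {e,h} / {h,r}
  b5: {r} / {h,r}
  b6: {a} / ∅
  b7: {r} / {k,r}

Live sets:
  live b0: ∅→{k,r}
  live b1: {k,r}→{k,r}
  live b2: {k,r}→{k,r}
  live b3: {k}→{h,k,r}
  live b4: {h,r}→∅
  live b5: {h,k,r}→{k,r}
  live b6: {k,r}→{k,r}
  live b7: {k,r}→∅

live-out(b3) = ["h", "k", "r"]

Answer: ["h", "k", "r"]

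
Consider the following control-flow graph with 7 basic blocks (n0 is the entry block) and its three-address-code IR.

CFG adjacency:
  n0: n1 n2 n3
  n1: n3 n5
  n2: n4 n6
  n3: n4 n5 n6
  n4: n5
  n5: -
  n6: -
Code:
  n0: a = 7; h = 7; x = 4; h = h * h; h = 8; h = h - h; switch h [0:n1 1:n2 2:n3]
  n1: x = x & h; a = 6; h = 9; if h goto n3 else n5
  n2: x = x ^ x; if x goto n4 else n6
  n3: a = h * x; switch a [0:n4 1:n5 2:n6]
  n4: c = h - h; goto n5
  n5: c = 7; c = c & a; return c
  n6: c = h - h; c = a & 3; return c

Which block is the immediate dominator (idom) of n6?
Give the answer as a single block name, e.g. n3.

idom tree: n1←n0 n2←n0 n3←n0 n4←n0 n5←n0 n6←n0
Dom at joins:
  n3: preds {n0,n1}: {n0} ∩ {n0,n1} = {n0}; idom=n0
  n4: preds {n2,n3}: {n0,n2} ∩ {n0,n3} = {n0}; idom=n0
  n5: preds {n1,n3,n4}: {n0,n1} ∩ {n0,n3} ∩ {n0,n4} = {n0}; idom=n0
  n6: preds {n2,n3}: {n0,n2} ∩ {n0,n3} = {n0}; idom=n0

idom(n6) = n0

Answer: n0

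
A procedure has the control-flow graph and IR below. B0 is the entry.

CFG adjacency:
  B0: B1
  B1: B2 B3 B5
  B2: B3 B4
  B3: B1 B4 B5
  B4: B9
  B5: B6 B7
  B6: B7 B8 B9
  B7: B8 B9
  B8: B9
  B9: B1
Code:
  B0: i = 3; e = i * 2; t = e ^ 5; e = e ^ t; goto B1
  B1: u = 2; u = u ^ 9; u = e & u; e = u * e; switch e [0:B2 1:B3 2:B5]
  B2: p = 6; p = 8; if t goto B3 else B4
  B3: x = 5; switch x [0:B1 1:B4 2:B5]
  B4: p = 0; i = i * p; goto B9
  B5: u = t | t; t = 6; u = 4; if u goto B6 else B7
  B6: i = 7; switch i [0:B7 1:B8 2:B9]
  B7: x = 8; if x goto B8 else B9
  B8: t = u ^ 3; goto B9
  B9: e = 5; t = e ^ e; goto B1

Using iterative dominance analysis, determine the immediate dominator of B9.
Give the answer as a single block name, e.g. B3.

Answer: B1

Derivation:
idom tree: B1←B0 B2←B1 B3←B1 B4←B1 B5←B1 B6←B5 B7←B5 B8←B5 B9←B1
Dom∩ at merges:
  B1: preds {B0,B3,B9}: {B0} ∩ {B0,B1,B3} ∩ {B0,B1,B9} = {B0}; idom=B0
  B3: preds {B1,B2}: {B0,B1} ∩ {B0,B1,B2} = {B0,B1}; idom=B1
  B4: preds {B2,B3}: {B0,B1,B2} ∩ {B0,B1,B3} = {B0,B1}; idom=B1
  B5: preds {B1,B3}: {B0,B1} ∩ {B0,B1,B3} = {B0,B1}; idom=B1
  B7: preds {B5,B6}: {B0,B1,B5} ∩ {B0,B1,B5,B6} = {B0,B1,B5}; idom=B5
  B8: preds {B6,B7}: {B0,B1,B5,B6} ∩ {B0,B1,B5,B7} = {B0,B1,B5}; idom=B5
  B9: preds {B4,B6,B7,B8}: {B0,B1,B4} ∩ {B0,B1,B5,B6} ∩ {B0,B1,B5,B7} ∩ {B0,B1,B5,B8} = {B0,B1}; idom=B1

idom(B9) = B1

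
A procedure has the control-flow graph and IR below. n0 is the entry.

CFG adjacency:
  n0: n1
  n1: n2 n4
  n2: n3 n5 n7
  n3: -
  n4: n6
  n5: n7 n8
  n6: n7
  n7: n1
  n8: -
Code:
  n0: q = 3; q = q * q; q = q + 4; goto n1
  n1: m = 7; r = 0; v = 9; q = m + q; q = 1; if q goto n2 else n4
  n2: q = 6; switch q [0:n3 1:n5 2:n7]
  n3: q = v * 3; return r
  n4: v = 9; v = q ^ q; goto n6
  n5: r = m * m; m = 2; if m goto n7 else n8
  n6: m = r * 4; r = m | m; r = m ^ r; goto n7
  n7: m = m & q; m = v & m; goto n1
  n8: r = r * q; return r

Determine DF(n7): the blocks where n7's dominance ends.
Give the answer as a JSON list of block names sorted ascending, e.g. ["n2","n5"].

idom tree: n1←n0 n2←n1 n3←n2 n4←n1 n5←n2 n6←n4 n7←n1 n8←n5
Join-block Dom:
  n1: preds {n0,n7}: {n0} ∩ {n0,n1,n7} = {n0}; idom=n0
  n7: preds {n2,n5,n6}: {n0,n1,n2} ∩ {n0,n1,n2,n5} ∩ {n0,n1,n4,n6} = {n0,n1}; idom=n1

Frontier:
  join n1 pred n0: · stop@n0
  join n1 pred n7: n7→n1 stop@n0
  join n7 pred n2: n2 stop@n1
  join n7 pred n5: n5→n2 stop@n1
  join n7 pred n6: n6→n4 stop@n1
  n0: DF=∅
  n1: DF={n1}
  n2: DF={n7}
  n3: DF=∅
  n4: DF={n7}
  n5: DF={n7}
  n6: DF={n7}
  n7: DF={n1}
  n8: DF=∅

DF(n7) = ["n1"]

Answer: ["n1"]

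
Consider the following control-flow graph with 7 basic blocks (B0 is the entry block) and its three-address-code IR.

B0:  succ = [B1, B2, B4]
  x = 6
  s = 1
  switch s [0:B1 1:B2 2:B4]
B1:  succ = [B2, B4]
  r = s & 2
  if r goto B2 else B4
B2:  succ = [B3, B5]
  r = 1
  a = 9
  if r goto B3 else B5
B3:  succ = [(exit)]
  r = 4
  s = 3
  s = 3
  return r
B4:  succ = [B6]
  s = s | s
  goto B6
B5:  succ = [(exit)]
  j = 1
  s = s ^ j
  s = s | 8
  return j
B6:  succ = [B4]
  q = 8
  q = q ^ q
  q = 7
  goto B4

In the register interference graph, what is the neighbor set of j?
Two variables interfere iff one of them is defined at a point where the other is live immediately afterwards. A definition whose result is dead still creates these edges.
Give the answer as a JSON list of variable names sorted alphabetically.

Answer: ["s"]

Analysis:
Per-block:
  B0 def {s,x} use ∅
  B1 def {r} use {s}
  B2 def {a,r} use ∅
  B3 def {r,s} use ∅
  B4 def {s} use {s}
  B5 def {j,s} use {s}
  B6 def {q} use ∅

Liveness:
  B0 li=∅ lo={s}
  B1 li={s} lo={s}
  B2 li={s} lo={s}
  B3 li=∅ lo=∅
  B4 li={s} lo={s}
  B5 li={s} lo=∅
  B6 li={s} lo={s}

Conflict graph:
  a↔{r,s}
  j↔{s}
  q↔{s}
  r↔{a,s}
  s↔{a,j,q,r}
  x↔∅

N(j) = ["s"]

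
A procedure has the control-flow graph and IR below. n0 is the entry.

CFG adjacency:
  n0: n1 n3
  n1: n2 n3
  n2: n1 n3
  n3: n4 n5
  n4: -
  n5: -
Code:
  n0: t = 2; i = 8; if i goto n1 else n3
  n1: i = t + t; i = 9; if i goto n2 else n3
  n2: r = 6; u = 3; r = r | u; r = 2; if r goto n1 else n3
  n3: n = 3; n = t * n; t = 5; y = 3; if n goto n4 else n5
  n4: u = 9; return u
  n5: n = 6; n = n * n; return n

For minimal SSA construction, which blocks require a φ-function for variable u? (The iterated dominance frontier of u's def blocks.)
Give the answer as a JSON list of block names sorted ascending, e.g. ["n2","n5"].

idom tree: n1←n0 n2←n1 n3←n0 n4←n3 n5←n3
Dom∩ at merges:
  n1: preds {n0,n2}: {n0} ∩ {n0,n1,n2} = {n0}; idom=n0
  n3: preds {n0,n1,n2}: {n0} ∩ {n0,n1} ∩ {n0,n1,n2} = {n0}; idom=n0

DF walk-up:
  n1←n0: walk · to n0
  n1←n2: walk n2→n1 to n0
  n3←n0: walk · to n0
  n3←n1: walk n1 to n0
  n3←n2: walk n2→n1 to n0
  n0 → ∅
  n1 → {n1,n3}
  n2 → {n1,n3}
  n3 → ∅
  n4 → ∅
  n5 → ∅

φ for u: defs {n2,n4}
  DF⁺ = {n1,n3}

Answer: ["n1", "n3"]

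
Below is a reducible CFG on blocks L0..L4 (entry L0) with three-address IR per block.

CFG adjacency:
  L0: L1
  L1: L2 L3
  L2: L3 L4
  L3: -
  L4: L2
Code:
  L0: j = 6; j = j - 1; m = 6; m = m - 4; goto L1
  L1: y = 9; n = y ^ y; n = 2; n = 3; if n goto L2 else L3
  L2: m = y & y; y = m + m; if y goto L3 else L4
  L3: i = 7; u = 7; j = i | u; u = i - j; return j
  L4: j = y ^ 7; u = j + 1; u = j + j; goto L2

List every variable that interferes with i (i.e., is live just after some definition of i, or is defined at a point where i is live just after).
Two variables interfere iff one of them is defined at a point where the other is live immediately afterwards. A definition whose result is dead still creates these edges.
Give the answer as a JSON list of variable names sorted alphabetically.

Answer: ["j", "u"]

Working:
Block summaries:
  L0: {j,m} / ∅
  L1: {n,y} / ∅
  L2: {m,y} / {y}
  L3: {i,j,u} / ∅
  L4: {j,u} / {y}

Live sets:
  L0 li=∅ lo=∅
  L1 li=∅ lo={y}
  L2 li={y} lo={y}
  L3 li=∅ lo=∅
  L4 li={y} lo={y}

Interfere edges:
  i: {j,u}
  j: {i,u,y}
  m: ∅
  n: {y}
  u: {i,j,y}
  y: {j,n,u}

N(i) = ["j", "u"]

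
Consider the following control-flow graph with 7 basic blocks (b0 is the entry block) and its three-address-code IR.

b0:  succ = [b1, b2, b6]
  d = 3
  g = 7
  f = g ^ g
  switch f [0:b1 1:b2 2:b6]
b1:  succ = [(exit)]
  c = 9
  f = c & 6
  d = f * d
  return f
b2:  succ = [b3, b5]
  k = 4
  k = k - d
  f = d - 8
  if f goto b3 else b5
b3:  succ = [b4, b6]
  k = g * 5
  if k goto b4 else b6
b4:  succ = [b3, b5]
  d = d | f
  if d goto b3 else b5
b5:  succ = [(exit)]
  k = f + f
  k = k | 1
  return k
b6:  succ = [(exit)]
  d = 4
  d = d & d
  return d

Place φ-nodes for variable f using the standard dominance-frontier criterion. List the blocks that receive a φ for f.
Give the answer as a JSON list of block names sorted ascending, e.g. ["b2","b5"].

idom tree: b1←b0 b2←b0 b3←b2 b4←b3 b5←b2 b6←b0
Dom at joins:
  b3: preds {b2,b4}: {b0,b2} ∩ {b0,b2,b3,b4} = {b0,b2}; idom=b2
  b5: preds {b2,b4}: {b0,b2} ∩ {b0,b2,b3,b4} = {b0,b2}; idom=b2
  b6: preds {b0,b3}: {b0} ∩ {b0,b2,b3} = {b0}; idom=b0

Frontier:
  b3←b2: walk · to b2
  b3←b4: walk b4→b3 to b2
  b5←b2: walk · to b2
  b5←b4: walk b4→b3 to b2
  b6←b0: walk · to b0
  b6←b3: walk b3→b2 to b0
  b0 → ∅
  b1 → ∅
  b2 → {b6}
  b3 → {b3,b5,b6}
  b4 → {b3,b5}
  b5 → ∅
  b6 → ∅

φ for f: defs {b0,b1,b2}
  DF⁺ = {b6}

Answer: ["b6"]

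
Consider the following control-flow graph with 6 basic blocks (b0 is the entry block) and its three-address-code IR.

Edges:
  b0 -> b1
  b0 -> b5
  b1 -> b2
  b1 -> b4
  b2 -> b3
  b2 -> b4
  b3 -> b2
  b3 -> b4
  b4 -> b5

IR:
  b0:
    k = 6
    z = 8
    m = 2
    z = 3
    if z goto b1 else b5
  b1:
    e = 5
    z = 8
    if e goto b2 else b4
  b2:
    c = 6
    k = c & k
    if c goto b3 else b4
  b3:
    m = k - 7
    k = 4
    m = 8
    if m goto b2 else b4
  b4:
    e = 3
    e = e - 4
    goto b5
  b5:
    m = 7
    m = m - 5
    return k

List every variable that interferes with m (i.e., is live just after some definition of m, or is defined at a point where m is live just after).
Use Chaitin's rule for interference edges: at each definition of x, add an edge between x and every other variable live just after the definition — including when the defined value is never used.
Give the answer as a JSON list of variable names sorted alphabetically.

Answer: ["k"]

Working:
Per-block:
  b0: {k,m,z} / ∅
  b1: {e,z} / ∅
  b2: {c,k} / {k}
  b3: {k,m} / {k}
  b4: {e} / ∅
  b5: {m} / {k}

Liveness:
  b0: in=∅ out={k}
  b1: in={k} out={k}
  b2: in={k} out={k}
  b3: in={k} out={k}
  b4: in={k} out={k}
  b5: in={k} out=∅

Conflict graph:
  c: {k}
  e: {k,z}
  k: {c,e,m,z}
  m: {k}
  z: {e,k}

N(m) = ["k"]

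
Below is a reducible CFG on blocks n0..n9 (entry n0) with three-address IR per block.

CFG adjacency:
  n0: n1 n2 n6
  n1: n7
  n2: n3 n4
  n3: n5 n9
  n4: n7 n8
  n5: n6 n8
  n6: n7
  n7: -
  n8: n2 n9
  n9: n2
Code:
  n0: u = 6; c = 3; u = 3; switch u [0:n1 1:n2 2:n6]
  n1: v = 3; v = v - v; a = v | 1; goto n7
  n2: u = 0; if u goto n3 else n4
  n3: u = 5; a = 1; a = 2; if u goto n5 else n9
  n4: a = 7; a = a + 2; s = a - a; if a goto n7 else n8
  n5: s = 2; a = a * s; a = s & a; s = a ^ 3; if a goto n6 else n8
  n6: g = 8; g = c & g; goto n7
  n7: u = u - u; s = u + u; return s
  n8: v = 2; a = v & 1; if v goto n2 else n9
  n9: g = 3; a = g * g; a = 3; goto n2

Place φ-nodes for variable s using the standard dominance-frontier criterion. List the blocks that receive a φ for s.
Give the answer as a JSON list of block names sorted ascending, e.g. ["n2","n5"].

Answer: ["n2", "n6", "n7", "n8", "n9"]

Analysis:
idom tree: n1←n0 n2←n0 n3←n2 n4←n2 n5←n3 n6←n0 n7←n0 n8←n2 n9←n2
Dom at joins:
  n2: preds {n0,n8,n9}: {n0} ∩ {n0,n2,n8} ∩ {n0,n2,n9} = {n0}; idom=n0
  n6: preds {n0,n5}: {n0} ∩ {n0,n2,n3,n5} = {n0}; idom=n0
  n7: preds {n1,n4,n6}: {n0,n1} ∩ {n0,n2,n4} ∩ {n0,n6} = {n0}; idom=n0
  n8: preds {n4,n5}: {n0,n2,n4} ∩ {n0,n2,n3,n5} = {n0,n2}; idom=n2
  n9: preds {n3,n8}: {n0,n2,n3} ∩ {n0,n2,n8} = {n0,n2}; idom=n2

Frontier:
  join n2 pred n0: · stop@n0
  join n2 pred n8: n8→n2 stop@n0
  join n2 pred n9: n9→n2 stop@n0
  join n6 pred n0: · stop@n0
  join n6 pred n5: n5→n3→n2 stop@n0
  join n7 pred n1: n1 stop@n0
  join n7 pred n4: n4→n2 stop@n0
  join n7 pred n6: n6 stop@n0
  join n8 pred n4: n4 stop@n2
  join n8 pred n5: n5→n3 stop@n2
  join n9 pred n3: n3 stop@n2
  join n9 pred n8: n8 stop@n2
  n0 → ∅
  n1 → {n7}
  n2 → {n2,n6,n7}
  n3 → {n6,n8,n9}
  n4 → {n7,n8}
  n5 → {n6,n8}
  n6 → {n7}
  n7 → ∅
  n8 → {n2,n9}
  n9 → {n2}

φ for s: defs {n4,n5,n7}
  DF⁺ = {n2,n6,n7,n8,n9}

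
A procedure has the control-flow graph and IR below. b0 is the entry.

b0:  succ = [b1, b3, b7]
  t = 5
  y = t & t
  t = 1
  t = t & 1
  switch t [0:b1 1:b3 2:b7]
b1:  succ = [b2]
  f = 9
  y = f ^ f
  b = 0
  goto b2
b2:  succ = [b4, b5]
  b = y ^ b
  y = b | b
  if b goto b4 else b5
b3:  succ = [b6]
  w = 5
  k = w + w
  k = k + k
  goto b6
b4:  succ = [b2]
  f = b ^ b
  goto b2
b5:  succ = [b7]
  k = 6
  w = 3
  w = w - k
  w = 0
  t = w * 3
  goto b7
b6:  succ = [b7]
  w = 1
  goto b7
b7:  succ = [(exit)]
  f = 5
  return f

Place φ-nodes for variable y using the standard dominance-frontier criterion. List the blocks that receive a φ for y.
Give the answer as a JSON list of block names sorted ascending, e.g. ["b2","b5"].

idom tree: b1←b0 b2←b1 b3←b0 b4←b2 b5←b2 b6←b3 b7←b0
Join-block Dom:
  b2: preds {b1,b4}: {b0,b1} ∩ {b0,b1,b2,b4} = {b0,b1}; idom=b1
  b7: preds {b0,b5,b6}: {b0} ∩ {b0,b1,b2,b5} ∩ {b0,b3,b6} = {b0}; idom=b0

DF derivation:
  join b2 pred b1: · stop@b1
  join b2 pred b4: b4→b2 stop@b1
  join b7 pred b0: · stop@b0
  join b7 pred b5: b5→b2→b1 stop@b0
  join b7 pred b6: b6→b3 stop@b0
  b0: DF=∅
  b1: DF={b7}
  b2: DF={b2,b7}
  b3: DF={b7}
  b4: DF={b2}
  b5: DF={b7}
  b6: DF={b7}
  b7: DF=∅

φ for y: defs {b0,b1,b2}
  DF⁺ = {b2,b7}

Answer: ["b2", "b7"]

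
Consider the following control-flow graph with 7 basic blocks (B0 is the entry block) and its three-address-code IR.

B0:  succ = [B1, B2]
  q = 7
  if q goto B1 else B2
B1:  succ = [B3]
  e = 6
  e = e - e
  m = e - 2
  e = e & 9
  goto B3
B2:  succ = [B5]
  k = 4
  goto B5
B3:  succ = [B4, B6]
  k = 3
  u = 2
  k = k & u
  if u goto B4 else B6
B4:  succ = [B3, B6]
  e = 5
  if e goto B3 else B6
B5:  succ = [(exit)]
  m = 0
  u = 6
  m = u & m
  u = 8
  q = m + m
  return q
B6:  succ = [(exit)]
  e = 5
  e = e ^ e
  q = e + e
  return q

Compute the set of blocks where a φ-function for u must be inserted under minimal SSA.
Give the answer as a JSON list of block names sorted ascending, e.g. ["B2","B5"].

idom tree: B1←B0 B2←B0 B3←B1 B4←B3 B5←B2 B6←B3
Dom∩ at merges:
  B3: preds {B1,B4}: {B0,B1} ∩ {B0,B1,B3,B4} = {B0,B1}; idom=B1
  B6: preds {B3,B4}: {B0,B1,B3} ∩ {B0,B1,B3,B4} = {B0,B1,B3}; idom=B3

DF derivation:
  B3←B1: walk · to B1
  B3←B4: walk B4→B3 to B1
  B6←B3: walk · to B3
  B6←B4: walk B4 to B3
  B0: DF=∅
  B1: DF=∅
  B2: DF=∅
  B3: DF={B3}
  B4: DF={B3,B6}
  B5: DF=∅
  B6: DF=∅

φ for u: defs {B3,B5}
  DF⁺ = {B3}

Answer: ["B3"]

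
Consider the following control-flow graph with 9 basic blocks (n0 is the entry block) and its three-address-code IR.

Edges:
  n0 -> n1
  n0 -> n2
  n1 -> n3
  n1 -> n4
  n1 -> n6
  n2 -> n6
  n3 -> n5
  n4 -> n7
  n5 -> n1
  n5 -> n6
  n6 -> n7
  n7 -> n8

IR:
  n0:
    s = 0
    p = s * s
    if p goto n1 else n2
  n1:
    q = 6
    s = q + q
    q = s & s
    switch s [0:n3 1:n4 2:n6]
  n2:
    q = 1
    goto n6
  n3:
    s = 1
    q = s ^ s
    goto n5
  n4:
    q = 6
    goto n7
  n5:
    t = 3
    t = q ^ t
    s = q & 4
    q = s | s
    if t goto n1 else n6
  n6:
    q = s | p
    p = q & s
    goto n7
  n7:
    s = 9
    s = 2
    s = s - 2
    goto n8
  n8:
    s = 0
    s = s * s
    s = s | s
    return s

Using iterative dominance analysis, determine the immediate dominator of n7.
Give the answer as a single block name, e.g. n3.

idom tree: n1←n0 n2←n0 n3←n1 n4←n1 n5←n3 n6←n0 n7←n0 n8←n7
Join-block Dom:
  n1: preds {n0,n5}: {n0} ∩ {n0,n1,n3,n5} = {n0}; idom=n0
  n6: preds {n1,n2,n5}: {n0,n1} ∩ {n0,n2} ∩ {n0,n1,n3,n5} = {n0}; idom=n0
  n7: preds {n4,n6}: {n0,n1,n4} ∩ {n0,n6} = {n0}; idom=n0

idom(n7) = n0

Answer: n0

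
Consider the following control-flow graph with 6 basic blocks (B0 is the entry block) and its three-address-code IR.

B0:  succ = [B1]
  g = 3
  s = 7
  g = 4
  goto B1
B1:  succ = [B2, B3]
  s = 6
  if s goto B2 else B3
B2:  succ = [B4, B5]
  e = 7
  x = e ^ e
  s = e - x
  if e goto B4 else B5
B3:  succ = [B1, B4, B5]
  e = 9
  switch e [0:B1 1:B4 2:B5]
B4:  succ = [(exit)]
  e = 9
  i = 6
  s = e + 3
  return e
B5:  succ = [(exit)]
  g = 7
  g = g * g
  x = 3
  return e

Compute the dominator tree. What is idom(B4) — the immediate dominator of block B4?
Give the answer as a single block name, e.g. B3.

Answer: B1

Derivation:
idom tree: B1←B0 B2←B1 B3←B1 B4←B1 B5←B1
Join-block Dom:
  B1: preds {B0,B3}: {B0} ∩ {B0,B1,B3} = {B0}; idom=B0
  B4: preds {B2,B3}: {B0,B1,B2} ∩ {B0,B1,B3} = {B0,B1}; idom=B1
  B5: preds {B2,B3}: {B0,B1,B2} ∩ {B0,B1,B3} = {B0,B1}; idom=B1

idom(B4) = B1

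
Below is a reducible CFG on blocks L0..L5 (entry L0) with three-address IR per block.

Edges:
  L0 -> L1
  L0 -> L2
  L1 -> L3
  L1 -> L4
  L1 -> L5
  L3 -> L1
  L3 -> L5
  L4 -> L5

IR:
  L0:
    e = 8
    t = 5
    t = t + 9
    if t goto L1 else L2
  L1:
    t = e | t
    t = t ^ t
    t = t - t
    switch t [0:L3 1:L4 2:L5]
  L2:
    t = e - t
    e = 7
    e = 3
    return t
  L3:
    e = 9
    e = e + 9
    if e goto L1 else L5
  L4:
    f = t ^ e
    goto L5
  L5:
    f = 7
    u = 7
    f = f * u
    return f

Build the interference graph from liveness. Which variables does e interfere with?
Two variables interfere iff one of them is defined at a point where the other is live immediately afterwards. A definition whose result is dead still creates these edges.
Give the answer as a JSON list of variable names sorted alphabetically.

def/use:
  L0: {e,t} / ∅
  L1: {t} / {e,t}
  L2: {e,t} / {e,t}
  L3: {e} / ∅
  L4: {f} / {e,t}
  L5: {f,u} / ∅

Backward fixpoint:
  L0: in=∅ out={e,t}
  L1: in={e,t} out={e,t}
  L2: in={e,t} out=∅
  L3: in={t} out={e,t}
  L4: in={e,t} out=∅
  L5: in=∅ out=∅

Conflict graph:
  e — {t}
  f — {u}
  t — {e}
  u — {f}

N(e) = ["t"]

Answer: ["t"]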